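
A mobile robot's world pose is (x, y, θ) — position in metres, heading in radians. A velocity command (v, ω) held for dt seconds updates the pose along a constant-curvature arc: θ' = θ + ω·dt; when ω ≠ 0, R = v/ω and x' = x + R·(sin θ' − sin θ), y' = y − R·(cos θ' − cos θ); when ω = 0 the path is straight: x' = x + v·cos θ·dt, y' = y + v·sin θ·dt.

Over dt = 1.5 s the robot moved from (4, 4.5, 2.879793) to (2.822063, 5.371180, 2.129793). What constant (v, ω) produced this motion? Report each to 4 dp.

Δθ = 2.129793 − 2.879793 = -0.750000
ω = Δθ/dt = -0.750000/1.5 = -0.5000
R = Δx/(sin θ' − sin θ) = -2.0000
v = R·ω = -2.0000·-0.5000 = 1.0000

v = 1.0000, ω = -0.5000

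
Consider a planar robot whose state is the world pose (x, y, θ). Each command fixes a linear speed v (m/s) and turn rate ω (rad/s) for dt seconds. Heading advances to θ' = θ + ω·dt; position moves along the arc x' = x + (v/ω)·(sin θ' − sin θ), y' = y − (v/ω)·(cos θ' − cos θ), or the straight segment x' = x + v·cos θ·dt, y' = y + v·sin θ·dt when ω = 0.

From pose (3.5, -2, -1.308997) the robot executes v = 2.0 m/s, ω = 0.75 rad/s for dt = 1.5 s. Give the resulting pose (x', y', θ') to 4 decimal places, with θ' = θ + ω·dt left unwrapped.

(5.5879, -3.9315, -0.1840)

θ' = -1.3090 + 0.75·1.5 = -0.1840
R = v/ω = 2.0/0.75 = 2.6667
x' = 3.5 + 2.6667·(sin -0.1840 − sin -1.3090) = 5.5879
y' = -2 − 2.6667·(cos -0.1840 − cos -1.3090) = -3.9315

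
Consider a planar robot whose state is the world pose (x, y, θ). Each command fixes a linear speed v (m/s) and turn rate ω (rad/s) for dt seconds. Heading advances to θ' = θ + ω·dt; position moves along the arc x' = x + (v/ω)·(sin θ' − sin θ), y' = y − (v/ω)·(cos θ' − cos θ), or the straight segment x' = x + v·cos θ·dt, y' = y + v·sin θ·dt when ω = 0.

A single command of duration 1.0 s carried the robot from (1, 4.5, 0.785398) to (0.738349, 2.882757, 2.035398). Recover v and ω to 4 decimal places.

Δθ = 2.035398 − 0.785398 = 1.250000
ω = Δθ/dt = 1.250000/1.0 = 1.2500
R = −Δy/(cos θ' − cos θ) = -1.4000
v = R·ω = -1.4000·1.2500 = -1.7500

v = -1.7500, ω = 1.2500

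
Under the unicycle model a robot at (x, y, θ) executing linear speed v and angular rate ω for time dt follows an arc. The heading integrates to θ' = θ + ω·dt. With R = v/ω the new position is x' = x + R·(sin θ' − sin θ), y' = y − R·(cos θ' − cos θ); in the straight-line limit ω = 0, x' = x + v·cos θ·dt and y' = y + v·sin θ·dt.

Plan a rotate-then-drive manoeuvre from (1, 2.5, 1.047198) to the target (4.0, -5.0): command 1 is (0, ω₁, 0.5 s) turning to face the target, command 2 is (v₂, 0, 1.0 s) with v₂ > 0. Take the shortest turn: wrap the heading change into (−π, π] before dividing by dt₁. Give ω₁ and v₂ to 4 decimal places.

ω₁ = -4.4750, v₂ = 8.0777

heading to target = atan2(-5−2.5, 4−1) = -1.1903
Δθ = wrap(-1.1903 − 1.0472) = -2.2375; ω₁ = Δθ/dt₁ = -4.4750
distance = √((4−1)² + (-5−2.5)²) = 8.0777; v₂ = distance/dt₂ = 8.0777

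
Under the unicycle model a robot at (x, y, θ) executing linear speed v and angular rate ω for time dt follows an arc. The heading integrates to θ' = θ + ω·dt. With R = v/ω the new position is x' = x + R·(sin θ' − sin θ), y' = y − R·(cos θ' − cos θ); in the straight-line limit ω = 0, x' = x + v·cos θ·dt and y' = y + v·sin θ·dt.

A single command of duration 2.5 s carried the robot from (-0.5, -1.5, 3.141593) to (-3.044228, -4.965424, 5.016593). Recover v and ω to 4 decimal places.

Δθ = 5.016593 − 3.141593 = 1.875000
ω = Δθ/dt = 1.875000/2.5 = 0.7500
R = −Δy/(cos θ' − cos θ) = 2.6667
v = R·ω = 2.6667·0.7500 = 2.0000

v = 2.0000, ω = 0.7500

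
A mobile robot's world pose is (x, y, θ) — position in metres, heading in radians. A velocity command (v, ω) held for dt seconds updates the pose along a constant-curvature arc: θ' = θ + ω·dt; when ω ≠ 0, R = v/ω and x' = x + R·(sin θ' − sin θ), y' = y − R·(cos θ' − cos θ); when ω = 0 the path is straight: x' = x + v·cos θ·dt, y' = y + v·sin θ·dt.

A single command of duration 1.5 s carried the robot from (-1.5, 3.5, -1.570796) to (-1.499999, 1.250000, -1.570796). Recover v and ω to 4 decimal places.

Δθ = -1.570796 − -1.570796 = 0.000000
ω = Δθ/dt = 0.000000/1.5 = 0.0000
ω = 0 → v = (Δx·cos θ + Δy·sin θ)/dt = 1.5000

v = 1.5000, ω = 0.0000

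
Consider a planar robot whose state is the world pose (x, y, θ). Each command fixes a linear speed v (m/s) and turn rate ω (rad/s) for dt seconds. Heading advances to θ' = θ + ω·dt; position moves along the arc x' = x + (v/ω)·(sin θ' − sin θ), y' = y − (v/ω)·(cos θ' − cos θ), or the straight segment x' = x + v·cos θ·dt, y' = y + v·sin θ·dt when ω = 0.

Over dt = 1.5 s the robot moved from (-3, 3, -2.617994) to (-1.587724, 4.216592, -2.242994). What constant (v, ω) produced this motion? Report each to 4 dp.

v = -1.2500, ω = 0.2500

Δθ = -2.242994 − -2.617994 = 0.375000
ω = Δθ/dt = 0.375000/1.5 = 0.2500
R = Δx/(sin θ' − sin θ) = -5.0000
v = R·ω = -5.0000·0.2500 = -1.2500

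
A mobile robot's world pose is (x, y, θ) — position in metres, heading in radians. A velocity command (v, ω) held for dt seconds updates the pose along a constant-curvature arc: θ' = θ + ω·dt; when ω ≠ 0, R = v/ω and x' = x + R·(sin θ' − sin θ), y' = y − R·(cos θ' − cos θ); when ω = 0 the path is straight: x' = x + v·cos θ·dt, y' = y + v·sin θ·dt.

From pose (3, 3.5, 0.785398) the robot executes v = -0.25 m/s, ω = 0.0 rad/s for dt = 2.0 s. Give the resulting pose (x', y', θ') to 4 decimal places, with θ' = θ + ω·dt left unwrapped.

θ' = 0.7854 + 0.0·2.0 = 0.7854
ω = 0 → straight: x' = 3 + -0.25·cos(0.7854)·2.0 = 2.6464
y' = 3.5 + -0.25·sin(0.7854)·2.0 = 3.1464

(2.6464, 3.1464, 0.7854)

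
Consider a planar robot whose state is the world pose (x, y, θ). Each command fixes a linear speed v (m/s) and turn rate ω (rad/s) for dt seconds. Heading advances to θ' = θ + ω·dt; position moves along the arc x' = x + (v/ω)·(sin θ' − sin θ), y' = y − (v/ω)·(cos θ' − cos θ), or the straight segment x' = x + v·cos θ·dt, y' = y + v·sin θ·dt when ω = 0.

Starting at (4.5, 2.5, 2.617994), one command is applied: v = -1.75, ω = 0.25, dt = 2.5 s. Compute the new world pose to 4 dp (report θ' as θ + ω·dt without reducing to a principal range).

(8.7086, 1.5981, 3.2430)

θ' = 2.6180 + 0.25·2.5 = 3.2430
R = v/ω = -1.75/0.25 = -7.0000
x' = 4.5 + -7.0000·(sin 3.2430 − sin 2.6180) = 8.7086
y' = 2.5 − -7.0000·(cos 3.2430 − cos 2.6180) = 1.5981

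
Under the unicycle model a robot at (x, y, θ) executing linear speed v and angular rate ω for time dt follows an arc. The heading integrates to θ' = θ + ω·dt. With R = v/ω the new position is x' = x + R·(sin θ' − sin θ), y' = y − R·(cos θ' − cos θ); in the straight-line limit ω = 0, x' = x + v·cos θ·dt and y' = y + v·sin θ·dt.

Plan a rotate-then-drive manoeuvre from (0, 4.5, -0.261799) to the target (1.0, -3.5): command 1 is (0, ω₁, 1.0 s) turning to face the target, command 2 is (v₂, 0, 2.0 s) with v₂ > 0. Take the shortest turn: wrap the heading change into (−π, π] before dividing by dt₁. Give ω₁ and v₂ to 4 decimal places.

ω₁ = -1.1846, v₂ = 4.0311

heading to target = atan2(-3.5−4.5, 1−0) = -1.4464
Δθ = wrap(-1.4464 − -0.2618) = -1.1846; ω₁ = Δθ/dt₁ = -1.1846
distance = √((1−0)² + (-3.5−4.5)²) = 8.0623; v₂ = distance/dt₂ = 4.0311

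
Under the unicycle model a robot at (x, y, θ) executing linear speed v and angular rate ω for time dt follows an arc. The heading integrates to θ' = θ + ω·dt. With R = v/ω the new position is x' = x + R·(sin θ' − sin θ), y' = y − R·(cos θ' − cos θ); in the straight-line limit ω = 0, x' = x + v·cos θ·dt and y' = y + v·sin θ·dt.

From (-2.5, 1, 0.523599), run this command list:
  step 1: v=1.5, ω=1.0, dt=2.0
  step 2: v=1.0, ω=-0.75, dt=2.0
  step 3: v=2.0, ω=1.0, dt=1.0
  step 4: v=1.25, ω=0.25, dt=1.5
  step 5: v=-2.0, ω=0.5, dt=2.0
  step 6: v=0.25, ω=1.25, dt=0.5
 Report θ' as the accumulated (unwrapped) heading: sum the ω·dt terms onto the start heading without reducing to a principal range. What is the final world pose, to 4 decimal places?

step 1: θ'=2.5236 (R=1.5000) → pose (-2.3809, 3.5216, 2.5236)
step 2: θ'=1.0236 (R=-1.3333) → pose (-2.7470, 5.3021, 1.0236)
step 3: θ'=2.0236 (R=2.0000) → pose (-2.6565, 7.2176, 2.0236)
step 4: θ'=2.3986 (R=5.0000) → pose (-3.7702, 8.7124, 2.3986)
step 5: θ'=3.3986 (R=-4.0000) → pose (-0.0475, 7.7896, 3.3986)
step 6: θ'=4.0236 (R=0.2000) → pose (-0.1510, 7.7233, 4.0236)

(-0.1510, 7.7233, 4.0236)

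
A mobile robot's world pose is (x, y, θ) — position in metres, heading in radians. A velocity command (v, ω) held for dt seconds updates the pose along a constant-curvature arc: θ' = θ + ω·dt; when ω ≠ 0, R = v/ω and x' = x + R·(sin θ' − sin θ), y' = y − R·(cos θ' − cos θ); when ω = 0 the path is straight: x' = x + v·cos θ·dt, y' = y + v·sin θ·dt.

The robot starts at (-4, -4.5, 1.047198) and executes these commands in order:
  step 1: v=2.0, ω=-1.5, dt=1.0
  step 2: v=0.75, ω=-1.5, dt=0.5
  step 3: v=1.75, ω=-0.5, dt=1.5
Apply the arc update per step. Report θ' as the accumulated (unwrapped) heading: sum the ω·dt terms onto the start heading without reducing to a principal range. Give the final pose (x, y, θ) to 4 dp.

(-2.0322, -6.8013, -1.9528)

step 1: θ'=-0.4528 (R=-1.3333) → pose (-2.2620, -3.9677, -0.4528)
step 2: θ'=-1.2028 (R=-0.5000) → pose (-2.0142, -4.2374, -1.2028)
step 3: θ'=-1.9528 (R=-3.5000) → pose (-2.0322, -6.8013, -1.9528)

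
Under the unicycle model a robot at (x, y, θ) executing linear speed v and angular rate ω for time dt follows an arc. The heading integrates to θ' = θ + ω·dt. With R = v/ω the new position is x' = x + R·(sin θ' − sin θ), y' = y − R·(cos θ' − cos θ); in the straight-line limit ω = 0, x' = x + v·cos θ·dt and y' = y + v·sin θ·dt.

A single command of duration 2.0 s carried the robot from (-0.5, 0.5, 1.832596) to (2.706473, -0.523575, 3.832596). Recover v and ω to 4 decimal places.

Δθ = 3.832596 − 1.832596 = 2.000000
ω = Δθ/dt = 2.000000/2.0 = 1.0000
R = Δx/(sin θ' − sin θ) = -2.0000
v = R·ω = -2.0000·1.0000 = -2.0000

v = -2.0000, ω = 1.0000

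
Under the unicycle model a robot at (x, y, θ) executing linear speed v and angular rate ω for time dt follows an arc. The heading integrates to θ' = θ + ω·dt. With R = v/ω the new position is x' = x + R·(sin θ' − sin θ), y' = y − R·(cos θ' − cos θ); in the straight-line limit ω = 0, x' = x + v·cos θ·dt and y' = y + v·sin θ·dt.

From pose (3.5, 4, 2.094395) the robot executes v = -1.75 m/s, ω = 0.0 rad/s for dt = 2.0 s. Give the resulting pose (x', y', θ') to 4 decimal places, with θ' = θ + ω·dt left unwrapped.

θ' = 2.0944 + 0.0·2.0 = 2.0944
ω = 0 → straight: x' = 3.5 + -1.75·cos(2.0944)·2.0 = 5.2500
y' = 4 + -1.75·sin(2.0944)·2.0 = 0.9689

(5.2500, 0.9689, 2.0944)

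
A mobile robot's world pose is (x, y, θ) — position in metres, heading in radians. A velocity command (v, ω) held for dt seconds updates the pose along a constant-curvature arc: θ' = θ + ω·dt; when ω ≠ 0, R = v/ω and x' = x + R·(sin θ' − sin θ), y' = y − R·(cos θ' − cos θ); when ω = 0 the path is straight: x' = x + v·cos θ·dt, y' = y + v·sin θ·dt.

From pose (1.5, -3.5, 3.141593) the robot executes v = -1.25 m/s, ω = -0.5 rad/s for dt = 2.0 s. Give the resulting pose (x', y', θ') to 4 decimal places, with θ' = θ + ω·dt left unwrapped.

(3.6037, -4.6492, 2.1416)

θ' = 3.1416 + -0.5·2.0 = 2.1416
R = v/ω = -1.25/-0.5 = 2.5000
x' = 1.5 + 2.5000·(sin 2.1416 − sin 3.1416) = 3.6037
y' = -3.5 − 2.5000·(cos 2.1416 − cos 3.1416) = -4.6492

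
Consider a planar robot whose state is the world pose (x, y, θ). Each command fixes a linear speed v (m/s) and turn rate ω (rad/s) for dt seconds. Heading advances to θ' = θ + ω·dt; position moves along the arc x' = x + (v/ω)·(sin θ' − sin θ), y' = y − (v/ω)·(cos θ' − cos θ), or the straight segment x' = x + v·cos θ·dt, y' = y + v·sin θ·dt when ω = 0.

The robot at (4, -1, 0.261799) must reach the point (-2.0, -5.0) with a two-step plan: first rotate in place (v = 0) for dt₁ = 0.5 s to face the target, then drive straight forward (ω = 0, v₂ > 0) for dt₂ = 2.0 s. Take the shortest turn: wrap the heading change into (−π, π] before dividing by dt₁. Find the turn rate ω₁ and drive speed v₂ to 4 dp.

ω₁ = -5.6308, v₂ = 3.6056

heading to target = atan2(-5−-1, -2−4) = -2.5536
Δθ = wrap(-2.5536 − 0.2618) = -2.8154; ω₁ = Δθ/dt₁ = -5.6308
distance = √((-2−4)² + (-5−-1)²) = 7.2111; v₂ = distance/dt₂ = 3.6056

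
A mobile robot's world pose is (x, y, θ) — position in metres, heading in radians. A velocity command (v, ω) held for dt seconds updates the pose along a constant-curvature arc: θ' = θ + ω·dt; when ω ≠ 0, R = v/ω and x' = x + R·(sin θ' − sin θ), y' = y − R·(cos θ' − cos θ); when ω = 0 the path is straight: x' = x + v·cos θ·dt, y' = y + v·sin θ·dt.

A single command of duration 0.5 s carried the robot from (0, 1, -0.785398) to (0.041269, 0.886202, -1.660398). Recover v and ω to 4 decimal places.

Δθ = -1.660398 − -0.785398 = -0.875000
ω = Δθ/dt = -0.875000/0.5 = -1.7500
R = −Δy/(cos θ' − cos θ) = -0.1429
v = R·ω = -0.1429·-1.7500 = 0.2500

v = 0.2500, ω = -1.7500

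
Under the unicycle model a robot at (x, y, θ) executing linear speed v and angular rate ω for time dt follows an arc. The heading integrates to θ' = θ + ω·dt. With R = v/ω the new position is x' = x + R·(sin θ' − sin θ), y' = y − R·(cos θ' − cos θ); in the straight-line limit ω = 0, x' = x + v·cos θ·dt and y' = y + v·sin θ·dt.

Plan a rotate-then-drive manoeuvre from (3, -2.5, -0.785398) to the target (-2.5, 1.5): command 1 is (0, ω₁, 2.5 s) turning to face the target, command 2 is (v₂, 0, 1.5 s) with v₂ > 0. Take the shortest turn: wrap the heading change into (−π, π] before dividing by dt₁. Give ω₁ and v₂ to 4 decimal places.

ω₁ = -1.1940, v₂ = 4.5338

heading to target = atan2(1.5−-2.5, -2.5−3) = 2.5128
Δθ = wrap(2.5128 − -0.7854) = -2.9850; ω₁ = Δθ/dt₁ = -1.1940
distance = √((-2.5−3)² + (1.5−-2.5)²) = 6.8007; v₂ = distance/dt₂ = 4.5338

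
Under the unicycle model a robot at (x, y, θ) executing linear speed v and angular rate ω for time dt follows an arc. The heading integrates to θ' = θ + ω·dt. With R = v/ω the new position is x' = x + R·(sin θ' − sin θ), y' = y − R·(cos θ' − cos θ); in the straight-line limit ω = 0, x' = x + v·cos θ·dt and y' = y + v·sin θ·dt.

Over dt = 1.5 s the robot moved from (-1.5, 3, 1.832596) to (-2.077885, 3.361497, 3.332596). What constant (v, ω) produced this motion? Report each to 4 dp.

v = 0.5000, ω = 1.0000

Δθ = 3.332596 − 1.832596 = 1.500000
ω = Δθ/dt = 1.500000/1.5 = 1.0000
R = Δx/(sin θ' − sin θ) = 0.5000
v = R·ω = 0.5000·1.0000 = 0.5000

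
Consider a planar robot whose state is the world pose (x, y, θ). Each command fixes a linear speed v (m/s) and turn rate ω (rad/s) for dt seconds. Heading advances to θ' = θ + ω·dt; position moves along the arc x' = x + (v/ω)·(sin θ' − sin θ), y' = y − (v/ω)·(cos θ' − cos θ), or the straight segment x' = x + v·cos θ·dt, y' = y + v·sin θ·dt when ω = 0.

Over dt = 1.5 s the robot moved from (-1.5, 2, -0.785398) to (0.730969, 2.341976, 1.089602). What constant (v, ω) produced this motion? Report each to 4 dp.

v = 1.7500, ω = 1.2500

Δθ = 1.089602 − -0.785398 = 1.875000
ω = Δθ/dt = 1.875000/1.5 = 1.2500
R = Δx/(sin θ' − sin θ) = 1.4000
v = R·ω = 1.4000·1.2500 = 1.7500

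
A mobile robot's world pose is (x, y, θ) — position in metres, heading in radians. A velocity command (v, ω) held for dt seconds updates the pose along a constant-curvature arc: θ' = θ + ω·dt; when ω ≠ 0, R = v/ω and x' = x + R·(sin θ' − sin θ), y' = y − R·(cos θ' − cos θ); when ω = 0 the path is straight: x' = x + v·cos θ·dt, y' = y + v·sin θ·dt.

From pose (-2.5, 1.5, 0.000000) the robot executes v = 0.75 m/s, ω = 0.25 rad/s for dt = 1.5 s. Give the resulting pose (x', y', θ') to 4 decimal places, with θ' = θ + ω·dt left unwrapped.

(-1.4012, 1.7085, 0.3750)

θ' = 0.0000 + 0.25·1.5 = 0.3750
R = v/ω = 0.75/0.25 = 3.0000
x' = -2.5 + 3.0000·(sin 0.3750 − sin 0.0000) = -1.4012
y' = 1.5 − 3.0000·(cos 0.3750 − cos 0.0000) = 1.7085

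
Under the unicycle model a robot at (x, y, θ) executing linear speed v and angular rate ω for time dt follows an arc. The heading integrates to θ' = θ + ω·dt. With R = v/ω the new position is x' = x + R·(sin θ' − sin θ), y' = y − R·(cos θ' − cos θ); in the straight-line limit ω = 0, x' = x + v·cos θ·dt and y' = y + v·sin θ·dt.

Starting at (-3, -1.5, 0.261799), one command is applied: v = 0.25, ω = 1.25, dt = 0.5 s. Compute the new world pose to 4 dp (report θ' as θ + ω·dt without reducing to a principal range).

θ' = 0.2618 + 1.25·0.5 = 0.8868
R = v/ω = 0.25/1.25 = 0.2000
x' = -3 + 0.2000·(sin 0.8868 − sin 0.2618) = -2.8968
y' = -1.5 − 0.2000·(cos 0.8868 − cos 0.2618) = -1.4332

(-2.8968, -1.4332, 0.8868)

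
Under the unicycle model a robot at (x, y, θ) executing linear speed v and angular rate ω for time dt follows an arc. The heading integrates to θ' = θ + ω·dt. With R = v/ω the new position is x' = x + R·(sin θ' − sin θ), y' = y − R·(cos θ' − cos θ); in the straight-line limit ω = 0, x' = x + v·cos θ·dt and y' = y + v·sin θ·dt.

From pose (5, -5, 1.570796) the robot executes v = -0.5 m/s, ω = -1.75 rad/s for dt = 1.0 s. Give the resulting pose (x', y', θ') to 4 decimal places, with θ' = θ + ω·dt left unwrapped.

(4.6634, -5.2811, -0.1792)

θ' = 1.5708 + -1.75·1.0 = -0.1792
R = v/ω = -0.5/-1.75 = 0.2857
x' = 5 + 0.2857·(sin -0.1792 − sin 1.5708) = 4.6634
y' = -5 − 0.2857·(cos -0.1792 − cos 1.5708) = -5.2811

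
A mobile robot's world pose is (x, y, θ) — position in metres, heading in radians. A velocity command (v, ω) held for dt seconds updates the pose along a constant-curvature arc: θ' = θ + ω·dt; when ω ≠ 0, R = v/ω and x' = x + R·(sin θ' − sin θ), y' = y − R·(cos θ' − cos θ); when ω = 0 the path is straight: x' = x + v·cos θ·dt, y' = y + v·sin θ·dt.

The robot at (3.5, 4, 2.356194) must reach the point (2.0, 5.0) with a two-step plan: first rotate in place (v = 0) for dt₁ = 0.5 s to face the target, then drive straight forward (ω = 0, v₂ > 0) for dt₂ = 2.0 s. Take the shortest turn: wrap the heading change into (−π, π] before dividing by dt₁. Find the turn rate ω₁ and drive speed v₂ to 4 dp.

heading to target = atan2(5−4, 2−3.5) = 2.5536
Δθ = wrap(2.5536 − 2.3562) = 0.1974; ω₁ = Δθ/dt₁ = 0.3948
distance = √((2−3.5)² + (5−4)²) = 1.8028; v₂ = distance/dt₂ = 0.9014

ω₁ = 0.3948, v₂ = 0.9014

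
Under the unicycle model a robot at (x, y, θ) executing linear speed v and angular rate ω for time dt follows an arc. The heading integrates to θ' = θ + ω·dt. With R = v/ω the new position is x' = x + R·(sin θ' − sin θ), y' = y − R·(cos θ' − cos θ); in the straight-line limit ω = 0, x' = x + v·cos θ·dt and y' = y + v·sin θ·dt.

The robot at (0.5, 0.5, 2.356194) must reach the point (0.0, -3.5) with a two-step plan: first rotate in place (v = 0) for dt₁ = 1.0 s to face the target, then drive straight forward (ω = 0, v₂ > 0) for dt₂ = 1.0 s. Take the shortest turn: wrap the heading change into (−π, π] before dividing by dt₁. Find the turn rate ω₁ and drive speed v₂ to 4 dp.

heading to target = atan2(-3.5−0.5, 0−0.5) = -1.6952
Δθ = wrap(-1.6952 − 2.3562) = 2.2318; ω₁ = Δθ/dt₁ = 2.2318
distance = √((0−0.5)² + (-3.5−0.5)²) = 4.0311; v₂ = distance/dt₂ = 4.0311

ω₁ = 2.2318, v₂ = 4.0311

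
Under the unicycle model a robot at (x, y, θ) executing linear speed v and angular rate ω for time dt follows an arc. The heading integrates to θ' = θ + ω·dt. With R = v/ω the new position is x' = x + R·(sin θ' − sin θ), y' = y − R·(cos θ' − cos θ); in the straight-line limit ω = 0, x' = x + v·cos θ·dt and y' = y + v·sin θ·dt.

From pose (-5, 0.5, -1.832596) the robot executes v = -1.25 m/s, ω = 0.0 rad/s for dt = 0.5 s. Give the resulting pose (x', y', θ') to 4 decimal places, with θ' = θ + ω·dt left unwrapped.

θ' = -1.8326 + 0.0·0.5 = -1.8326
ω = 0 → straight: x' = -5 + -1.25·cos(-1.8326)·0.5 = -4.8382
y' = 0.5 + -1.25·sin(-1.8326)·0.5 = 1.1037

(-4.8382, 1.1037, -1.8326)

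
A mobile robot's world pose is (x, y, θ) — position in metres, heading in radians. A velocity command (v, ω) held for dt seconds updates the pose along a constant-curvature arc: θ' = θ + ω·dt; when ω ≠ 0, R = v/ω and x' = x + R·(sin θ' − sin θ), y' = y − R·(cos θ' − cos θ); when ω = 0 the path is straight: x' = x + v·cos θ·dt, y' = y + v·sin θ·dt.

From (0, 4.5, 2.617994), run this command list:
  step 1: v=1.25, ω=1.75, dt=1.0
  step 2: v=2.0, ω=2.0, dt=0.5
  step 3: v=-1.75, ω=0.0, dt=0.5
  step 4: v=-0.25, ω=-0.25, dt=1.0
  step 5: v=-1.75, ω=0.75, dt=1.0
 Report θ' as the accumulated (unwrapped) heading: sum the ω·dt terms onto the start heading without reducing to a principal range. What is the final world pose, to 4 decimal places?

step 1: θ'=4.3680 (R=0.7143) → pose (-1.0295, 4.1226, 4.3680)
step 2: θ'=5.3680 (R=1.0000) → pose (-0.8809, 3.1753, 5.3680)
step 3: θ'=5.3680 (straight) → pose (-1.4143, 3.8689, 5.3680)
step 4: θ'=5.1180 (R=1.0000) → pose (-1.5405, 4.0840, 5.1180)
step 5: θ'=5.8680 (R=-2.3333) → pose (-2.7433, 5.2984, 5.8680)

(-2.7433, 5.2984, 5.8680)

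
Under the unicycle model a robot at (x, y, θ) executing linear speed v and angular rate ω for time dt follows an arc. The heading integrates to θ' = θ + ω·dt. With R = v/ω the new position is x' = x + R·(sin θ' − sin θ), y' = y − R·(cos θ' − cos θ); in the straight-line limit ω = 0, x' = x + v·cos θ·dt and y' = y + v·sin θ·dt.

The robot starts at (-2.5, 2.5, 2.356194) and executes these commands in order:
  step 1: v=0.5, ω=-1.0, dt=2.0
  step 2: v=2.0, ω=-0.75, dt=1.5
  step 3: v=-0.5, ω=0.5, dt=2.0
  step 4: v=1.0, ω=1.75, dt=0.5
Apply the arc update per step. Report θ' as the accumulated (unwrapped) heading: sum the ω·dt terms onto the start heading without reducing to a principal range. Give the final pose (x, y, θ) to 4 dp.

(-0.0813, 3.2944, 1.1062)

step 1: θ'=0.3562 (R=-0.5000) → pose (-2.3208, 3.3222, 0.3562)
step 2: θ'=-0.7688 (R=-2.6667) → pose (0.4632, 2.7395, -0.7688)
step 3: θ'=0.2312 (R=-1.0000) → pose (-0.4613, 2.9942, 0.2312)
step 4: θ'=1.1062 (R=0.5714) → pose (-0.0813, 3.2944, 1.1062)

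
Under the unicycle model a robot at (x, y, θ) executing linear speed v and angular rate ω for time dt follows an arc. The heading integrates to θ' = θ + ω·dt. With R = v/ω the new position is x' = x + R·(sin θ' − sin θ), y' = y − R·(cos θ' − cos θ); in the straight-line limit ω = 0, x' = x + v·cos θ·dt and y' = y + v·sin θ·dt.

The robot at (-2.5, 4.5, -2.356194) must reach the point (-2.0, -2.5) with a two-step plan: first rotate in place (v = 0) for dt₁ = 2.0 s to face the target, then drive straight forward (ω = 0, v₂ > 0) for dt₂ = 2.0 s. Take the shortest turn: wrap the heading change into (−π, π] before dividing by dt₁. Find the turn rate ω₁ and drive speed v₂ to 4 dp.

ω₁ = 0.4284, v₂ = 3.5089

heading to target = atan2(-2.5−4.5, -2−-2.5) = -1.4995
Δθ = wrap(-1.4995 − -2.3562) = 0.8567; ω₁ = Δθ/dt₁ = 0.4284
distance = √((-2−-2.5)² + (-2.5−4.5)²) = 7.0178; v₂ = distance/dt₂ = 3.5089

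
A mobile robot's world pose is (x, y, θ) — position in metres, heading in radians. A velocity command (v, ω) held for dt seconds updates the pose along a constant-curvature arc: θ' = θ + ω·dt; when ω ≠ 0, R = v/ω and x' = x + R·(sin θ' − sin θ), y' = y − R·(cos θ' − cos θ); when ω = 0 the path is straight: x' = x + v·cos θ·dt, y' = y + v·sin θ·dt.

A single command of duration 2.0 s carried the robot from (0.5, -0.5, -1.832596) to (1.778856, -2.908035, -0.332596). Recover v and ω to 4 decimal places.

v = 1.5000, ω = 0.7500

Δθ = -0.332596 − -1.832596 = 1.500000
ω = Δθ/dt = 1.500000/2.0 = 0.7500
R = −Δy/(cos θ' − cos θ) = 2.0000
v = R·ω = 2.0000·0.7500 = 1.5000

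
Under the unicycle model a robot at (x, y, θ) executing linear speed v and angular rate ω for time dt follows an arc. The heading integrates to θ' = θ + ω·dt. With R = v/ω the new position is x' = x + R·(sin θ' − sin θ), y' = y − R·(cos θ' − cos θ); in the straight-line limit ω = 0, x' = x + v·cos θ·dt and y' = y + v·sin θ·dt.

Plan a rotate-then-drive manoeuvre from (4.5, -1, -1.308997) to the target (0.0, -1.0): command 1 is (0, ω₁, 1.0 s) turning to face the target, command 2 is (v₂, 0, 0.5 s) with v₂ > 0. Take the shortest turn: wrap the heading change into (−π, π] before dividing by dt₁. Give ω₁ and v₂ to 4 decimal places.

heading to target = atan2(-1−-1, 0−4.5) = 3.1416
Δθ = wrap(3.1416 − -1.3090) = -1.8326; ω₁ = Δθ/dt₁ = -1.8326
distance = √((0−4.5)² + (-1−-1)²) = 4.5000; v₂ = distance/dt₂ = 9.0000

ω₁ = -1.8326, v₂ = 9.0000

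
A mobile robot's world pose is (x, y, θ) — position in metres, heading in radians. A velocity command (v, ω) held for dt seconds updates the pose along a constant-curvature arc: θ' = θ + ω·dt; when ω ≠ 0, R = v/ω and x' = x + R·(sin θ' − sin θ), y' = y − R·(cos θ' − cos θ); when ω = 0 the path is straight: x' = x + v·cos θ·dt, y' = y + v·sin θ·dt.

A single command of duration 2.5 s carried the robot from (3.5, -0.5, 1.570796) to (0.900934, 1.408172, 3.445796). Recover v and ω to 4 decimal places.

Δθ = 3.445796 − 1.570796 = 1.875000
ω = Δθ/dt = 1.875000/2.5 = 0.7500
R = Δx/(sin θ' − sin θ) = 2.0000
v = R·ω = 2.0000·0.7500 = 1.5000

v = 1.5000, ω = 0.7500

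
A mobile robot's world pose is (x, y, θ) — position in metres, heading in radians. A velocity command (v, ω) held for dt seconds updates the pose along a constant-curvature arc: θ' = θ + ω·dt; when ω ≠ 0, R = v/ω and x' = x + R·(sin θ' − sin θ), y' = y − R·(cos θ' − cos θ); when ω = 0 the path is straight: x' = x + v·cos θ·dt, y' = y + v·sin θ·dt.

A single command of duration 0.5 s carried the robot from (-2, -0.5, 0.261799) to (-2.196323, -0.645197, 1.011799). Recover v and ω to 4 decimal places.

Δθ = 1.011799 − 0.261799 = 0.750000
ω = Δθ/dt = 0.750000/0.5 = 1.5000
R = Δx/(sin θ' − sin θ) = -0.3333
v = R·ω = -0.3333·1.5000 = -0.5000

v = -0.5000, ω = 1.5000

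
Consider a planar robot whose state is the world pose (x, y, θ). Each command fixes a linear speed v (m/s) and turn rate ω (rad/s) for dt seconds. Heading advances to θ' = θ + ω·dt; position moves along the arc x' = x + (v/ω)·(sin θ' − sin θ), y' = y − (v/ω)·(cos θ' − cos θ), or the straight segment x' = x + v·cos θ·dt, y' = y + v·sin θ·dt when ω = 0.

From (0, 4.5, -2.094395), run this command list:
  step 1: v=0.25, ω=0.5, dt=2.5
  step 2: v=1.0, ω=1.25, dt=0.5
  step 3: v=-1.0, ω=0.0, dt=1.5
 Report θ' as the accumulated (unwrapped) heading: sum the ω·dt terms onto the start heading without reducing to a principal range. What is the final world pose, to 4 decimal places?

step 1: θ'=-0.8444 (R=0.5000) → pose (0.0592, 3.9179, -0.8444)
step 2: θ'=-0.2194 (R=0.8000) → pose (0.4832, 3.6684, -0.2194)
step 3: θ'=-0.2194 (straight) → pose (-0.9809, 3.9949, -0.2194)

(-0.9809, 3.9949, -0.2194)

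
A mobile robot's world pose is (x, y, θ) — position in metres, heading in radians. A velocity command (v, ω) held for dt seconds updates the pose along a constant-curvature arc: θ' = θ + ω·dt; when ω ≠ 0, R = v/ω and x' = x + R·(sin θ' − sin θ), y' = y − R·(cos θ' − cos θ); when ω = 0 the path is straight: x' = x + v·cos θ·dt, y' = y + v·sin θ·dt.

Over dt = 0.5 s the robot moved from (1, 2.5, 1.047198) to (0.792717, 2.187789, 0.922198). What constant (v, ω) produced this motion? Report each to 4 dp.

Δθ = 0.922198 − 1.047198 = -0.125000
ω = Δθ/dt = -0.125000/0.5 = -0.2500
R = −Δy/(cos θ' − cos θ) = 3.0000
v = R·ω = 3.0000·-0.2500 = -0.7500

v = -0.7500, ω = -0.2500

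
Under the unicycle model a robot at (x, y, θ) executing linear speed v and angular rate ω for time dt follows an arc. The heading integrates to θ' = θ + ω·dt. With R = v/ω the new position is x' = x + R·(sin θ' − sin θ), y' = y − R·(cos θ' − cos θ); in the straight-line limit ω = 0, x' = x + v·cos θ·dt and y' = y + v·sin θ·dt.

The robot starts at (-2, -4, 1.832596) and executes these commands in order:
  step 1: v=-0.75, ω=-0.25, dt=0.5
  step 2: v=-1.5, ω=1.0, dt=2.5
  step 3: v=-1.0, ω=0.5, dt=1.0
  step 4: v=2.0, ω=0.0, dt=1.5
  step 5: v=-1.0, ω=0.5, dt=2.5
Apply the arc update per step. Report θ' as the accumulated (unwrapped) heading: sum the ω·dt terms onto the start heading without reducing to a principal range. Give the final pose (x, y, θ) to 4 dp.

step 1: θ'=1.7076 (R=3.0000) → pose (-1.9258, -4.3673, 1.7076)
step 2: θ'=4.2076 (R=-1.5000) → pose (0.8731, -4.8882, 4.2076)
step 3: θ'=4.7076 (R=-2.0000) → pose (1.1225, -3.9306, 4.7076)
step 4: θ'=4.7076 (straight) → pose (1.1081, -6.9305, 4.7076)
step 5: θ'=5.9576 (R=-2.0000) → pose (-0.2521, -5.0260, 5.9576)

(-0.2521, -5.0260, 5.9576)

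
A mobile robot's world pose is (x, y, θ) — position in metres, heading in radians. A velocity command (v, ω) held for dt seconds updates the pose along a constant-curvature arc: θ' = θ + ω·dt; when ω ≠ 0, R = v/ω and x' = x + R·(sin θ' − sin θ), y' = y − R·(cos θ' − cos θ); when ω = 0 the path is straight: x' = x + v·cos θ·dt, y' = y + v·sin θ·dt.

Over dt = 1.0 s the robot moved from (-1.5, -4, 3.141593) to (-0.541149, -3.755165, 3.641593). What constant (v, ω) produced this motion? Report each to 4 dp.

Δθ = 3.641593 − 3.141593 = 0.500000
ω = Δθ/dt = 0.500000/1.0 = 0.5000
R = Δx/(sin θ' − sin θ) = -2.0000
v = R·ω = -2.0000·0.5000 = -1.0000

v = -1.0000, ω = 0.5000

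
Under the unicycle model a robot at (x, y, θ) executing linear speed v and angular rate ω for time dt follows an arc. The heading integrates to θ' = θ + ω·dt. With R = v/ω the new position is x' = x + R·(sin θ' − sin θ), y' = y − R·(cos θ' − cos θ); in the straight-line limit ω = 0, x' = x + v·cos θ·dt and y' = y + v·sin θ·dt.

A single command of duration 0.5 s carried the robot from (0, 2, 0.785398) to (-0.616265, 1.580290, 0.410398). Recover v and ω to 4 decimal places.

Δθ = 0.410398 − 0.785398 = -0.375000
ω = Δθ/dt = -0.375000/0.5 = -0.7500
R = Δx/(sin θ' − sin θ) = 2.0000
v = R·ω = 2.0000·-0.7500 = -1.5000

v = -1.5000, ω = -0.7500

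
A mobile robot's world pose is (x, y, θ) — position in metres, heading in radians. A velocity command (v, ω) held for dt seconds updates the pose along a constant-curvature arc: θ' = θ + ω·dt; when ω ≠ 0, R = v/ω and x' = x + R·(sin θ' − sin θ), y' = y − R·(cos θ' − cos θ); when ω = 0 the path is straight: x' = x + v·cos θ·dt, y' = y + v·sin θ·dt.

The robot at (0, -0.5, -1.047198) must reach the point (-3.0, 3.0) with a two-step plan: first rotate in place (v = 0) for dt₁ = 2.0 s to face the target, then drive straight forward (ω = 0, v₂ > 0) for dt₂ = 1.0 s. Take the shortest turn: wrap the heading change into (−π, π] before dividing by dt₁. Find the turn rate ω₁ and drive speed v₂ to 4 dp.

ω₁ = -1.4783, v₂ = 4.6098

heading to target = atan2(3−-0.5, -3−0) = 2.2794
Δθ = wrap(2.2794 − -1.0472) = -2.9566; ω₁ = Δθ/dt₁ = -1.4783
distance = √((-3−0)² + (3−-0.5)²) = 4.6098; v₂ = distance/dt₂ = 4.6098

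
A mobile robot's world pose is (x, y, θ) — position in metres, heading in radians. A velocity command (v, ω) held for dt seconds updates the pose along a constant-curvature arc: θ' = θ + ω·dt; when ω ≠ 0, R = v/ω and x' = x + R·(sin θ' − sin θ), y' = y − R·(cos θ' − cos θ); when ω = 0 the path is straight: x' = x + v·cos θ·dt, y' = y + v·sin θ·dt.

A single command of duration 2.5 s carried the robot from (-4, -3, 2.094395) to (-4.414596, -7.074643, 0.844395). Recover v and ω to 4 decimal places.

Δθ = 0.844395 − 2.094395 = -1.250000
ω = Δθ/dt = -1.250000/2.5 = -0.5000
R = −Δy/(cos θ' − cos θ) = 3.5000
v = R·ω = 3.5000·-0.5000 = -1.7500

v = -1.7500, ω = -0.5000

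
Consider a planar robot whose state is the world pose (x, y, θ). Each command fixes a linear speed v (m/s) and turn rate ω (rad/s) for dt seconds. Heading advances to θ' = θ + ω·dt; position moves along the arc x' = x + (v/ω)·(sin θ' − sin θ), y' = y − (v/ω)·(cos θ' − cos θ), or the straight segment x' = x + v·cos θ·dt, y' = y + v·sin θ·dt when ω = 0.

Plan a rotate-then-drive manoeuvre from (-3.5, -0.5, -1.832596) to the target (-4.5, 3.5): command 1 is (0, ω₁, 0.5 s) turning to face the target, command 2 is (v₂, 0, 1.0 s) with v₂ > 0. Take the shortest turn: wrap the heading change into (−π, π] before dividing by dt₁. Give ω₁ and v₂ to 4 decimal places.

heading to target = atan2(3.5−-0.5, -4.5−-3.5) = 1.8158
Δθ = wrap(1.8158 − -1.8326) = -2.6348; ω₁ = Δθ/dt₁ = -5.2696
distance = √((-4.5−-3.5)² + (3.5−-0.5)²) = 4.1231; v₂ = distance/dt₂ = 4.1231

ω₁ = -5.2696, v₂ = 4.1231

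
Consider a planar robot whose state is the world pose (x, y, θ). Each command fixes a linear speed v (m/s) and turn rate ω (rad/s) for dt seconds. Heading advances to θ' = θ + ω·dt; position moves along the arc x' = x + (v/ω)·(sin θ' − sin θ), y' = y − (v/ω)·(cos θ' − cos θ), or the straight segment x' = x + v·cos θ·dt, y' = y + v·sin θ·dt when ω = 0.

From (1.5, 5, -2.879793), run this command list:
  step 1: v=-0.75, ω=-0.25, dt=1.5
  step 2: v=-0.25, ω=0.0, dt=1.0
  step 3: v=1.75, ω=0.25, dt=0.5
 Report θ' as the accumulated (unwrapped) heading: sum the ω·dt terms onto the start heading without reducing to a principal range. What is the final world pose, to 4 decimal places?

step 1: θ'=-3.2548 (R=3.0000) → pose (2.6153, 5.0830, -3.2548)
step 2: θ'=-3.2548 (straight) → pose (2.8637, 5.0548, -3.2548)
step 3: θ'=-3.1298 (R=7.0000) → pose (1.9904, 5.0991, -3.1298)

(1.9904, 5.0991, -3.1298)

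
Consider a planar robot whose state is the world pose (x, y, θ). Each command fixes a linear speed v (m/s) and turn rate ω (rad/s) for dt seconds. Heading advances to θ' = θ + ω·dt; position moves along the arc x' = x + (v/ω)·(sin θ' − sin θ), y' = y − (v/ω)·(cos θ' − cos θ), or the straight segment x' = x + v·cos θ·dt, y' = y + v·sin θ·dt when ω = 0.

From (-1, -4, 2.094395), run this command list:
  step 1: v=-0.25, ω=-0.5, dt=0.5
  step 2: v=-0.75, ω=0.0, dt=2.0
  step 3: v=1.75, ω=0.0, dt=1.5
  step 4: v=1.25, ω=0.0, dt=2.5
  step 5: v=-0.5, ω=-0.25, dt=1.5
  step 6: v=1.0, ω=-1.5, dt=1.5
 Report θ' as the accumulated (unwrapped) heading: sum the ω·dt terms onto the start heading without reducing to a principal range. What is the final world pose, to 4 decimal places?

step 1: θ'=1.8444 (R=0.5000) → pose (-0.9516, -4.1149, 1.8444)
step 2: θ'=1.8444 (straight) → pose (-0.5463, -5.5591, 1.8444)
step 3: θ'=1.8444 (straight) → pose (-1.2556, -3.0317, 1.8444)
step 4: θ'=1.8444 (straight) → pose (-2.1000, -0.0230, 1.8444)
step 5: θ'=1.4694 (R=2.0000) → pose (-2.0358, -0.7658, 1.4694)
step 6: θ'=-0.7806 (R=-0.6667) → pose (-0.9035, -0.3597, -0.7806)

(-0.9035, -0.3597, -0.7806)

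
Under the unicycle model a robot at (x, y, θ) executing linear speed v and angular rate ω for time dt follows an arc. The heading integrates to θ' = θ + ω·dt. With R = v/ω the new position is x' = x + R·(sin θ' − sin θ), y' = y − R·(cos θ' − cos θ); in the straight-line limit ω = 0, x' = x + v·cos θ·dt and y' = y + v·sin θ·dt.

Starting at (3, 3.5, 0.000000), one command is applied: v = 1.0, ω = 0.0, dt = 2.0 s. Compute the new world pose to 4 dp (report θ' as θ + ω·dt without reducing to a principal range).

θ' = 0.0000 + 0.0·2.0 = 0.0000
ω = 0 → straight: x' = 3 + 1.0·cos(0.0000)·2.0 = 5.0000
y' = 3.5 + 1.0·sin(0.0000)·2.0 = 3.5000

(5.0000, 3.5000, 0.0000)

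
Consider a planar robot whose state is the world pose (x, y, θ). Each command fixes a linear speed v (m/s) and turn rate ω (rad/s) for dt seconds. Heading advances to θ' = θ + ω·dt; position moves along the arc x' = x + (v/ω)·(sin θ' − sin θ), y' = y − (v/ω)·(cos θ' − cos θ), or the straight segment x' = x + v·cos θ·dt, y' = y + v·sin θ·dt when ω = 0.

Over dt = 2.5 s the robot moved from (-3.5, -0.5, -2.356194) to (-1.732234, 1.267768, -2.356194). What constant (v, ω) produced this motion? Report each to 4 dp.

v = -1.0000, ω = 0.0000

Δθ = -2.356194 − -2.356194 = 0.000000
ω = Δθ/dt = 0.000000/2.5 = 0.0000
ω = 0 → v = (Δx·cos θ + Δy·sin θ)/dt = -1.0000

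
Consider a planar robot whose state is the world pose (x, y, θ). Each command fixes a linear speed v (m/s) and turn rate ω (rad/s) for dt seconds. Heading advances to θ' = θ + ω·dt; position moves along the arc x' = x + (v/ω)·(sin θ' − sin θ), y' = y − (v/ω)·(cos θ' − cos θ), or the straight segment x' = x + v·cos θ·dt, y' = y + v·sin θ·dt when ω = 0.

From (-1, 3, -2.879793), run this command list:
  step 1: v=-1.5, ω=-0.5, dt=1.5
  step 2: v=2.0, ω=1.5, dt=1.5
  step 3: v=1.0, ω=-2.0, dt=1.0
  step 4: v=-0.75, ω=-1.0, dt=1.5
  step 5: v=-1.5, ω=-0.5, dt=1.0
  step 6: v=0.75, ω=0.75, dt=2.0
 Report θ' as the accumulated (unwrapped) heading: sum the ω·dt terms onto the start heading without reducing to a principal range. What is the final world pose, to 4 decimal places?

(-1.5115, -0.1119, -3.8798)

step 1: θ'=-3.6298 (R=3.0000) → pose (1.1836, 2.7518, -3.6298)
step 2: θ'=-1.3798 (R=1.3333) → pose (-0.7509, 1.3211, -1.3798)
step 3: θ'=-3.3798 (R=-0.5000) → pose (-1.3598, 0.7403, -3.3798)
step 4: θ'=-4.8798 (R=0.7500) → pose (-0.7972, -0.1135, -4.8798)
step 5: θ'=-5.3798 (R=3.0000) → pose (-1.3990, -1.4705, -5.3798)
step 6: θ'=-3.8798 (R=1.0000) → pose (-1.5115, -0.1119, -3.8798)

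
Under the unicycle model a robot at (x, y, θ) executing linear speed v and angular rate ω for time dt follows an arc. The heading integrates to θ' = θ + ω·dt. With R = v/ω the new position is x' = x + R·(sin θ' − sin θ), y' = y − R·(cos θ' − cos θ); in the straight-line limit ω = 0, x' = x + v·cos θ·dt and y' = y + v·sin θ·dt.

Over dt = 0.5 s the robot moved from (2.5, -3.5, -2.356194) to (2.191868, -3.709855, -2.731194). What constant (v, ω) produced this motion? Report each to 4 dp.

v = 0.7500, ω = -0.7500

Δθ = -2.731194 − -2.356194 = -0.375000
ω = Δθ/dt = -0.375000/0.5 = -0.7500
R = Δx/(sin θ' − sin θ) = -1.0000
v = R·ω = -1.0000·-0.7500 = 0.7500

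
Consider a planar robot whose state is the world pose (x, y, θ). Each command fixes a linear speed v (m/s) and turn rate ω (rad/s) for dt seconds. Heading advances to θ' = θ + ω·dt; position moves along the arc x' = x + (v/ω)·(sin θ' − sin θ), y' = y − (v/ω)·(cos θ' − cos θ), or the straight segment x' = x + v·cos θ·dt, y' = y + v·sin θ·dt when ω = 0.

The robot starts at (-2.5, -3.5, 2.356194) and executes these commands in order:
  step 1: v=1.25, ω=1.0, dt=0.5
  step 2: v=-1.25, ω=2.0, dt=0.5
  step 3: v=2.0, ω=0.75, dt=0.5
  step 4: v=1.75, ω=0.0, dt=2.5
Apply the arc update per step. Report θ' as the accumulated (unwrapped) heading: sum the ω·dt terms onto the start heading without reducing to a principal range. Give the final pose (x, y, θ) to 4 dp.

(-5.0877, -7.7151, 4.2312)

step 1: θ'=2.8562 (R=1.2500) → pose (-3.0320, -3.1844, 2.8562)
step 2: θ'=3.8562 (R=-0.6250) → pose (-2.4464, -3.0568, 3.8562)
step 3: θ'=4.2312 (R=2.6667) → pose (-3.0628, -3.8369, 4.2312)
step 4: θ'=4.2312 (straight) → pose (-5.0877, -7.7151, 4.2312)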